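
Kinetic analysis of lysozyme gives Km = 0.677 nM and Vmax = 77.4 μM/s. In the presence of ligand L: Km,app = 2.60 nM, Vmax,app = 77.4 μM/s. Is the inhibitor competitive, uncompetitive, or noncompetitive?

competitive

Km increases (0.677 → 2.60 nM) while Vmax is unchanged — the hallmark of competitive inhibition.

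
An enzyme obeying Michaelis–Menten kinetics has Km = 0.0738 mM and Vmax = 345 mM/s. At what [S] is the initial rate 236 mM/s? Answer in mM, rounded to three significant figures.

0.160 mM

Rearranging v = Vmax[S]/(Km+[S]) gives [S] = Km·v/(Vmax − v).
[S] = 0.0738 × 236 / (345 − 236) = 17.42/109.0 = 0.160 mM.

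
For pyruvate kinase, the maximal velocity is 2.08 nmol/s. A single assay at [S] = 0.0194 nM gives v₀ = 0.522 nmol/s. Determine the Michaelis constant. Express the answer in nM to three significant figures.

0.0579 nM

v/Vmax = 0.522/2.08 = 0.2510 = [S]/(Km+[S]).
So Km + [S] = [S]/0.2510 = 0.07730 nM, giving Km = 0.07730 − 0.0194 = 0.0579 nM.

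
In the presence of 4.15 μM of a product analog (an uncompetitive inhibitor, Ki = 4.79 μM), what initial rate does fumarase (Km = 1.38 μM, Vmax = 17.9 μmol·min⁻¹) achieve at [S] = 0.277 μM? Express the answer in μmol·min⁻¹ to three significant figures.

With α = 1 + [I]/Ki = 1 + 4.15/4.79 = 1.866, the uncompetitive rate law is v = (Vmax/α)·[S] / (Km/α + [S]).
v = (17.9/1.866)×0.277 / (1.38/1.866 + 0.277) = 2.657/1.016 = 2.61 μmol·min⁻¹.

2.61 μmol·min⁻¹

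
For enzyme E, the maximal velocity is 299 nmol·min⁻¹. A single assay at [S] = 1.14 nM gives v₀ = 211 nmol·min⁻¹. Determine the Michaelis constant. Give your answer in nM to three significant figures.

0.475 nM

From v = Vmax[S]/(Km+[S]), Km = [S](Vmax − v)/v.
Km = 1.14 × (299 − 211) / 211 = 100.3/211 = 0.475 nM.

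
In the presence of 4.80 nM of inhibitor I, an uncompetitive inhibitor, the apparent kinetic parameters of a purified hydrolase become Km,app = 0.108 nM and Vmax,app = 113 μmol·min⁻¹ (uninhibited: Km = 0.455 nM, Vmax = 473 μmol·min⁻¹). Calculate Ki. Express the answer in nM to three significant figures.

1.51 nM

Uncompetitive: Vmax,app = Vmax/α (and Km,app = Km/α) with α = 1 + [I]/Ki.
α = Vmax/Vmax,app = 473/113 = 4.186.
Ki = [I]/(α − 1) = 4.80/3.186 = 1.51 nM.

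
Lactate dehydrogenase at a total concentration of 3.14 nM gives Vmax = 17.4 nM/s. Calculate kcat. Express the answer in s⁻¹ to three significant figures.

kcat = Vmax/[E]total = 17.4 nM/s / 3.14 nM = 5.54 s⁻¹.

5.54 s⁻¹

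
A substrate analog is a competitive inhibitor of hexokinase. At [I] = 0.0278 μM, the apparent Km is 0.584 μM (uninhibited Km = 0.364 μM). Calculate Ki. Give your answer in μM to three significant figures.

Competitive: Km,app = α·Km with α = 1 + [I]/Ki.
α = Km,app/Km = 0.584/0.364 = 1.604.
Since α = 1 + [I]/Ki, [I]/Ki = 1.604 − 1 = 0.6044 and Ki = 0.0278/0.6044 = 0.0460 μM.

0.0460 μM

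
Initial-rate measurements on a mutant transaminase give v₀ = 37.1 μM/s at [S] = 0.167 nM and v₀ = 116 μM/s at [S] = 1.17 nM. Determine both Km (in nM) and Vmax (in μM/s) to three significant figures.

Km = 0.641 nM; Vmax = 180 μM/s

In reciprocal form, 1/v = (Km/Vmax)·(1/[S]) + 1/Vmax. The two points give (1/[S], 1/v) = (5.988, 0.02695) and (0.8547, 0.008621).
Slope = (0.02695 − 0.008621)/(5.988 − 0.8547) = 0.003571; intercept = 0.02695 − 0.003571×5.988 = 0.005568.
Vmax = 1/intercept = 180 μM/s; Km = slope × Vmax = 0.003571 × 180 = 0.641 nM.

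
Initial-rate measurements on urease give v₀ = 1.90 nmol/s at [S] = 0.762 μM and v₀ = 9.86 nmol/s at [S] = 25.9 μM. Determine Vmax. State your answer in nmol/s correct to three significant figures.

11.3 nmol/s

In reciprocal form, 1/v = (Km/Vmax)·(1/[S]) + 1/Vmax. The two points give (1/[S], 1/v) = (1.312, 0.5263) and (0.03861, 0.1014).
Slope = (0.5263 − 0.1014)/(1.312 − 0.03861) = 0.3336; intercept = 0.5263 − 0.3336×1.312 = 0.08854.
Vmax = 1/intercept = 11.3 nmol/s; Km = slope × Vmax = 0.3336 × 11.3 = 3.77 μM.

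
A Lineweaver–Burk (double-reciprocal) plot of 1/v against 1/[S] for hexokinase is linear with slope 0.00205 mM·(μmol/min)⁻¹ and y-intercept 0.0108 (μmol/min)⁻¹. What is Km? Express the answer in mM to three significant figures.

0.190 mM

y-intercept = 1/Vmax ⇒ Vmax = 92.6 μmol/min; slope = Km/Vmax ⇒ Km = slope × Vmax.
Km = 0.00205 × 92.6 = 0.190 mM.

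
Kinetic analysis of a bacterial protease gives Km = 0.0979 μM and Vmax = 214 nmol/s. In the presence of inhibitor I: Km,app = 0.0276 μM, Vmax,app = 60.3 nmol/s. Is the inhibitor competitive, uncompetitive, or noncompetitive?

Both Km and Vmax decrease by the same factor (~3.55-fold) — characteristic of uncompetitive inhibition.

uncompetitive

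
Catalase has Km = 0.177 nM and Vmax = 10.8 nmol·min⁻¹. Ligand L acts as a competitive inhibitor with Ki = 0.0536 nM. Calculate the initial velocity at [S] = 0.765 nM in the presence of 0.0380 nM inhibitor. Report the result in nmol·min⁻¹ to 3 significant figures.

With α = 1 + [I]/Ki = 1 + 0.0380/0.0536 = 1.709, the competitive rate law is v = Vmax[S] / (αKm + [S]).
v = 10.8×0.765 / (1.709×0.177 + 0.765) = 8.262/1.067 = 7.74 nmol·min⁻¹.

7.74 nmol·min⁻¹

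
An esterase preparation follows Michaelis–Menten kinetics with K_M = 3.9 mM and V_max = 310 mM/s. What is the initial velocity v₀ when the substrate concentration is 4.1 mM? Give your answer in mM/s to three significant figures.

159 mM/s

[S]/(Km+[S]) = 4.1/8.000 = 0.5125, the fractional saturation.
v = 0.5125 × Vmax = 0.5125 × 310 = 159 mM/s.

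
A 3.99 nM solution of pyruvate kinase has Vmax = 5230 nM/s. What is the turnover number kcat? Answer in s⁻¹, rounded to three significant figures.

kcat = Vmax/[E]total = 5230 nM/s / 3.99 nM = 1310 s⁻¹.

1310 s⁻¹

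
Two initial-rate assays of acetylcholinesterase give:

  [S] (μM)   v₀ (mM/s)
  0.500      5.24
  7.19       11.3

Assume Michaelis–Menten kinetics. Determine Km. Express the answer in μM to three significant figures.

0.680 μM

In reciprocal form, 1/v = (Km/Vmax)·(1/[S]) + 1/Vmax. The two points give (1/[S], 1/v) = (2.000, 0.1908) and (0.1391, 0.08850).
Slope = (0.1908 − 0.08850)/(2.000 − 0.1391) = 0.05500; intercept = 0.1908 − 0.05500×2.000 = 0.08085.
Vmax = 1/intercept = 12.4 mM/s; Km = slope × Vmax = 0.05500 × 12.4 = 0.680 μM.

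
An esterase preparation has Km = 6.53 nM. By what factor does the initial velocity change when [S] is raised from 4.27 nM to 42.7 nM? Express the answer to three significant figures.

2.19

The fractional saturations are [S]/(Km+[S]) = 4.27/10.80 = 0.3954 and 42.7/49.23 = 0.8674.
v₂/v₁ is just their ratio: 0.8674/0.3954 = 2.19.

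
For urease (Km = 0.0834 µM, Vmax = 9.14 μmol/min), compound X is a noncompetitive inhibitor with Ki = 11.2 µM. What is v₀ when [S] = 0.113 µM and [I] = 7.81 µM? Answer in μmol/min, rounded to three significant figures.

3.10 μmol/min

α = 1 + [I]/Ki = 1 + 7.81/11.2 = 1.697.
For a noncompetitive inhibitor, Vmax is reduced to Vmax/α while Km is unchanged: Km,app = 0.0834 µM, Vmax,app = 5.38 μmol/min.
v = Vmax,app·[S]/(Km,app + [S]) = 5.38 × 0.113/(0.0834 + 0.113) = 3.10 μmol/min.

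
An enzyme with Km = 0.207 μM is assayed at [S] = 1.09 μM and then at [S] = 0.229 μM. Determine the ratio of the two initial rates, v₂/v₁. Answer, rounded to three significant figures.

0.625

Since Vmax cancels, v₂/v₁ = [S]₂(Km+[S]₁) / [S]₁(Km+[S]₂).
= 0.229×(0.207+1.09) / (1.09×(0.207+0.229)) = 0.2970/0.4752 = 0.625.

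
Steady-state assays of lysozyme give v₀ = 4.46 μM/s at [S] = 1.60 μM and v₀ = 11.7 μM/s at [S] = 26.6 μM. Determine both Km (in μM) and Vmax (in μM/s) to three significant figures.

Km = 3.08 μM; Vmax = 13.1 μM/s

From v = Vmax[S]/(Km+[S]), each point gives Vmax = v(Km+[S])/[S].
Equating: 4.46(Km+1.60)/1.60 = 11.7(Km+26.6)/26.6.
2.787·Km + 4.46 = 0.4398·Km + 11.7, so (2.787 − 0.4398)·Km = 11.7 − 4.46.
Km = 7.240/2.348 = 3.08 μM; then Vmax = 4.46(3.08+1.60)/1.60 = 13.1 μM/s.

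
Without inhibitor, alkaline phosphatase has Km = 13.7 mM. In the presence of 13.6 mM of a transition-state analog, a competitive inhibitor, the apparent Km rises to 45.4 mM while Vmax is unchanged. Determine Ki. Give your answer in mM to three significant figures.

5.88 mM

Competitive: Km,app = α·Km with α = 1 + [I]/Ki.
α = Km,app/Km = 45.4/13.7 = 3.314.
Since α = 1 + [I]/Ki, [I]/Ki = 3.314 − 1 = 2.314 and Ki = 13.6/2.314 = 5.88 mM.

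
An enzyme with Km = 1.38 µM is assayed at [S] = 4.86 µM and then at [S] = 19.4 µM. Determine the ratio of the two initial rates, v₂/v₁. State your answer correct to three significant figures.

1.20

Since Vmax cancels, v₂/v₁ = [S]₂(Km+[S]₁) / [S]₁(Km+[S]₂).
= 19.4×(1.38+4.86) / (4.86×(1.38+19.4)) = 121.1/101.0 = 1.20.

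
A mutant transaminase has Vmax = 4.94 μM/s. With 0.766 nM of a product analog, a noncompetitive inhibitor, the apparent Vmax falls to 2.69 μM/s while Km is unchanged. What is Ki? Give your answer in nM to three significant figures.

Noncompetitive: Vmax,app = Vmax/α with α = 1 + [I]/Ki.
α = Vmax/Vmax,app = 4.94/2.69 = 1.836.
Ki = [I]/(α − 1) = 0.766/0.8364 = 0.916 nM.

0.916 nM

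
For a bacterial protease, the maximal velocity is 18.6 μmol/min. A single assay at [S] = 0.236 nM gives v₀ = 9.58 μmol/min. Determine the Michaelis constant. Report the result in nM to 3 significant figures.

v/Vmax = 9.58/18.6 = 0.5151 = [S]/(Km+[S]).
So Km + [S] = [S]/0.5151 = 0.4582 nM, giving Km = 0.4582 − 0.236 = 0.222 nM.

0.222 nM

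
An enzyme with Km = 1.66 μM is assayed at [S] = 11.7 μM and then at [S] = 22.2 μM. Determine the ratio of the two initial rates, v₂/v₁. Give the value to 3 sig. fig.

The fractional saturations are [S]/(Km+[S]) = 11.7/13.36 = 0.8757 and 22.2/23.86 = 0.9304.
v₂/v₁ is just their ratio: 0.9304/0.8757 = 1.06.

1.06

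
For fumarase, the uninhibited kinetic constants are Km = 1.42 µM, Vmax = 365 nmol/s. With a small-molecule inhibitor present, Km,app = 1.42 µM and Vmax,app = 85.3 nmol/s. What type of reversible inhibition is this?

noncompetitive

Vmax decreases (365 → 85.3 nmol/s) while Km is unchanged — pure noncompetitive inhibition.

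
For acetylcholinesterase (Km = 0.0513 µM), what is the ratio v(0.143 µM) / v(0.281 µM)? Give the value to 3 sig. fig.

0.870

Since Vmax cancels, v₂/v₁ = [S]₂(Km+[S]₁) / [S]₁(Km+[S]₂).
= 0.143×(0.0513+0.281) / (0.281×(0.0513+0.143)) = 0.04752/0.05460 = 0.870.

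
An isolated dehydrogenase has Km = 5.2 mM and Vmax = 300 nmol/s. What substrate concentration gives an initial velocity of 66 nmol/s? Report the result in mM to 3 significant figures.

The required fractional saturation is v/Vmax = 66/300 = 0.2200.
Then [S]/(Km+[S]) = 0.2200 ⇒ [S] = 5.2 × 0.2200/(1 − 0.2200) = 1.47 mM.

1.47 mM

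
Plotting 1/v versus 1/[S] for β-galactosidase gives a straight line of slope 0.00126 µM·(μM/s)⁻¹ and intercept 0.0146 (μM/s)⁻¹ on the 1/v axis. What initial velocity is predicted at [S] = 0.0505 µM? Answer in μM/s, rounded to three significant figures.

The y-intercept is 1/Vmax, so Vmax = 1/0.0146 = 68.5 μM/s.
The slope is Km/Vmax, so Km = 0.00126 × 68.5 = 0.0863 µM.
Then v = 68.5 × 0.0505/(0.0863 + 0.0505) = 25.3 μM/s.

25.3 μM/s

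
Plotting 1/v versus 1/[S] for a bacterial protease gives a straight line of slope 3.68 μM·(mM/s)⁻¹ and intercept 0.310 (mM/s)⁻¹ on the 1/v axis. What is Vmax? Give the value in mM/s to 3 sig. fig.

The y-intercept of a Lineweaver–Burk plot equals 1/Vmax, so Vmax = 1/0.310 = 3.23 mM/s.

3.23 mM/s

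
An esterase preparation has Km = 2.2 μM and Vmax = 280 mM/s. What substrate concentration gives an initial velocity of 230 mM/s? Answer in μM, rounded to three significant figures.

10.1 μM

The required fractional saturation is v/Vmax = 230/280 = 0.8214.
Then [S]/(Km+[S]) = 0.8214 ⇒ [S] = 2.2 × 0.8214/(1 − 0.8214) = 10.1 μM.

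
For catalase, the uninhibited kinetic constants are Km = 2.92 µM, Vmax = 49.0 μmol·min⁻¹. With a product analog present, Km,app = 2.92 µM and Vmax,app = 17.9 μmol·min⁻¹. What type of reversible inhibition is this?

noncompetitive

Vmax decreases (49.0 → 17.9 μmol·min⁻¹) while Km is unchanged — pure noncompetitive inhibition.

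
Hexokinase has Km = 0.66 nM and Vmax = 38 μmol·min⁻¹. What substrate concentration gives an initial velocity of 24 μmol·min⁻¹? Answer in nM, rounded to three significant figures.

Rearranging v = Vmax[S]/(Km+[S]) gives [S] = Km·v/(Vmax − v).
[S] = 0.66 × 24 / (38 − 24) = 15.84/14.00 = 1.13 nM.

1.13 nM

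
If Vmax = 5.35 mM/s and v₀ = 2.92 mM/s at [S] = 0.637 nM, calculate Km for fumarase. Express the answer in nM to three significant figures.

From v = Vmax[S]/(Km+[S]), Km = [S](Vmax − v)/v.
Km = 0.637 × (5.35 − 2.92) / 2.92 = 1.548/2.92 = 0.530 nM.

0.530 nM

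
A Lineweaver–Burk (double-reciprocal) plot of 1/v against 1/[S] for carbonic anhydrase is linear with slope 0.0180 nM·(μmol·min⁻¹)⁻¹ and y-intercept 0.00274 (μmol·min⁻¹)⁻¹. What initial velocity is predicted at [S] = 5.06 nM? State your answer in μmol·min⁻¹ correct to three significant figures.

159 μmol·min⁻¹

The y-intercept is 1/Vmax, so Vmax = 1/0.00274 = 365 μmol·min⁻¹.
The slope is Km/Vmax, so Km = 0.0180 × 365 = 6.57 nM.
Then v = 365 × 5.06/(6.57 + 5.06) = 159 μmol·min⁻¹.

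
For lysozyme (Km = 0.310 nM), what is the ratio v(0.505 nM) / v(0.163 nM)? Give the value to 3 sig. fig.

The fractional saturations are [S]/(Km+[S]) = 0.163/0.4730 = 0.3446 and 0.505/0.8150 = 0.6196.
v₂/v₁ is just their ratio: 0.6196/0.3446 = 1.80.

1.80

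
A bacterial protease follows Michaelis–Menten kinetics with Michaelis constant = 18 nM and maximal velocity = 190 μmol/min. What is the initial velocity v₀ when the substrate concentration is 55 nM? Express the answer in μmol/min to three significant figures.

143 μmol/min

v = Vmax·[S]/(Km + [S]) = 190 × 55 / (18 + 55)
  = 10450 / 73.00 = 143 μmol/min.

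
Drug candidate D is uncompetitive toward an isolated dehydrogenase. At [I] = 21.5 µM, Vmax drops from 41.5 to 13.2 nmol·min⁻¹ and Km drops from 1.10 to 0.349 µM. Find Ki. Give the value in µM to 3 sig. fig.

Uncompetitive: Vmax,app = Vmax/α (and Km,app = Km/α) with α = 1 + [I]/Ki.
α = Vmax/Vmax,app = 41.5/13.2 = 3.144.
Ki = [I]/(α − 1) = 21.5/2.144 = 10.0 µM.

10.0 µM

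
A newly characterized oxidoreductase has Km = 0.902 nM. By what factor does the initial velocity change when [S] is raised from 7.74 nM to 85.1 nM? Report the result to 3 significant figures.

1.10

Since Vmax cancels, v₂/v₁ = [S]₂(Km+[S]₁) / [S]₁(Km+[S]₂).
= 85.1×(0.902+7.74) / (7.74×(0.902+85.1)) = 735.4/665.7 = 1.10.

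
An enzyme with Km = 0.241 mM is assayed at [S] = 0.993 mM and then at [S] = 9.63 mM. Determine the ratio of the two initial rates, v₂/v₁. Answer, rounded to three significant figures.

1.21

Since Vmax cancels, v₂/v₁ = [S]₂(Km+[S]₁) / [S]₁(Km+[S]₂).
= 9.63×(0.241+0.993) / (0.993×(0.241+9.63)) = 11.88/9.802 = 1.21.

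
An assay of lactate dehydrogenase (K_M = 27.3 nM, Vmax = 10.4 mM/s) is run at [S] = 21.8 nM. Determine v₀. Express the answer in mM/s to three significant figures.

v = Vmax·[S]/(Km + [S]) = 10.4 × 21.8 / (27.3 + 21.8)
  = 226.7 / 49.10 = 4.62 mM/s.

4.62 mM/s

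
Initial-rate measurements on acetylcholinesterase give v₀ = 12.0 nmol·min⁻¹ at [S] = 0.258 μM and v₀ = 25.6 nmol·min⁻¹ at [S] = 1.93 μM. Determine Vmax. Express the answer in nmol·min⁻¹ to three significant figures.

31.0 nmol·min⁻¹

From v = Vmax[S]/(Km+[S]), each point gives Vmax = v(Km+[S])/[S].
Equating: 12.0(Km+0.258)/0.258 = 25.6(Km+1.93)/1.93.
46.51·Km + 12.0 = 13.26·Km + 25.6, so (46.51 − 13.26)·Km = 25.6 − 12.0.
Km = 13.60/33.25 = 0.409 μM; then Vmax = 12.0(0.409+0.258)/0.258 = 31.0 nmol·min⁻¹.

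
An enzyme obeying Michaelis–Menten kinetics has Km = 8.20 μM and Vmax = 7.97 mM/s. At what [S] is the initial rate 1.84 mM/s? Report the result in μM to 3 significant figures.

2.46 μM

The required fractional saturation is v/Vmax = 1.84/7.97 = 0.2309.
Then [S]/(Km+[S]) = 0.2309 ⇒ [S] = 8.20 × 0.2309/(1 − 0.2309) = 2.46 μM.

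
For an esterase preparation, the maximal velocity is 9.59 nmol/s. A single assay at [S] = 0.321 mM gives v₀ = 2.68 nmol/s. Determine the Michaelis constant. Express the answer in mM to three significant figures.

0.828 mM

v/Vmax = 2.68/9.59 = 0.2795 = [S]/(Km+[S]).
So Km + [S] = [S]/0.2795 = 1.149 mM, giving Km = 1.149 − 0.321 = 0.828 mM.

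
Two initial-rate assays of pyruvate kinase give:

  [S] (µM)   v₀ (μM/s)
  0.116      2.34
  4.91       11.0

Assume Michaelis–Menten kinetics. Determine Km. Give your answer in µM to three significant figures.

In reciprocal form, 1/v = (Km/Vmax)·(1/[S]) + 1/Vmax. The two points give (1/[S], 1/v) = (8.621, 0.4274) and (0.2037, 0.09091).
Slope = (0.4274 − 0.09091)/(8.621 − 0.2037) = 0.03997; intercept = 0.4274 − 0.03997×8.621 = 0.08277.
Vmax = 1/intercept = 12.1 μM/s; Km = slope × Vmax = 0.03997 × 12.1 = 0.483 µM.

0.483 µM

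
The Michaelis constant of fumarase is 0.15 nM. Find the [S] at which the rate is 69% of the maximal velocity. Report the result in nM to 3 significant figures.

0.334 nM

v/Vmax = [S]/(Km+[S]) = 0.69, so [S] = Km·0.69/(1 − 0.69) = 0.15 × 2.226.
[S] = 0.334 nM.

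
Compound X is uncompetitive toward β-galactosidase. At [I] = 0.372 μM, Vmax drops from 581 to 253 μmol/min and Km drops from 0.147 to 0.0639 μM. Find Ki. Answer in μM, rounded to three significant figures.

Uncompetitive: Vmax,app = Vmax/α (and Km,app = Km/α) with α = 1 + [I]/Ki.
α = Vmax/Vmax,app = 581/253 = 2.296.
Since α = 1 + [I]/Ki, [I]/Ki = 2.296 − 1 = 1.296 and Ki = 0.372/1.296 = 0.287 μM.

0.287 μM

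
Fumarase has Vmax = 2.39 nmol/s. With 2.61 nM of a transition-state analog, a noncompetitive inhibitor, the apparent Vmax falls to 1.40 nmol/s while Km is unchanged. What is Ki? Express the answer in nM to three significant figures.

Noncompetitive: Vmax,app = Vmax/α with α = 1 + [I]/Ki.
α = Vmax/Vmax,app = 2.39/1.40 = 1.707.
Since α = 1 + [I]/Ki, [I]/Ki = 1.707 − 1 = 0.7071 and Ki = 2.61/0.7071 = 3.69 nM.

3.69 nM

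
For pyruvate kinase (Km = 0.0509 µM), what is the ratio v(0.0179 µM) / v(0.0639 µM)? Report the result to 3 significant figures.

Since Vmax cancels, v₂/v₁ = [S]₂(Km+[S]₁) / [S]₁(Km+[S]₂).
= 0.0179×(0.0509+0.0639) / (0.0639×(0.0509+0.0179)) = 0.002055/0.004396 = 0.467.

0.467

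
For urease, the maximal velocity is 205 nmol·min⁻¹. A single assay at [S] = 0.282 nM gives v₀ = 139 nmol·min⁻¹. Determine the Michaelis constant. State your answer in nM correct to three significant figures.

0.134 nM

From v = Vmax[S]/(Km+[S]), Km = [S](Vmax − v)/v.
Km = 0.282 × (205 − 139) / 139 = 18.61/139 = 0.134 nM.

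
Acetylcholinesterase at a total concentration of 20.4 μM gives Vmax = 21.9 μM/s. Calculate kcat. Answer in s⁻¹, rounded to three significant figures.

1.07 s⁻¹

kcat = Vmax/[E]total = 21.9 μM/s / 20.4 μM = 1.07 s⁻¹.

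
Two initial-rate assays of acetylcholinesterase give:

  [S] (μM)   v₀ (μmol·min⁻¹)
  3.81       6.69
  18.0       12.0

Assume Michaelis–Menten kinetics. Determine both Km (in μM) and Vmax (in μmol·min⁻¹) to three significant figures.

Km = 4.87 μM; Vmax = 15.2 μmol·min⁻¹

In reciprocal form, 1/v = (Km/Vmax)·(1/[S]) + 1/Vmax. The two points give (1/[S], 1/v) = (0.2625, 0.1495) and (0.05556, 0.08333).
Slope = (0.1495 − 0.08333)/(0.2625 − 0.05556) = 0.3197; intercept = 0.1495 − 0.3197×0.2625 = 0.06557.
Vmax = 1/intercept = 15.2 μmol·min⁻¹; Km = slope × Vmax = 0.3197 × 15.2 = 4.87 μM.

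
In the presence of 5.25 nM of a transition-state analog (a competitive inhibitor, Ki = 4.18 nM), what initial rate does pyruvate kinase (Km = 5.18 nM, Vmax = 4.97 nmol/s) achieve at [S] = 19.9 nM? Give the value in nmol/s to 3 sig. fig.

3.13 nmol/s

With α = 1 + [I]/Ki = 1 + 5.25/4.18 = 2.256, the competitive rate law is v = Vmax[S] / (αKm + [S]).
v = 4.97×19.9 / (2.256×5.18 + 19.9) = 98.90/31.59 = 3.13 nmol/s.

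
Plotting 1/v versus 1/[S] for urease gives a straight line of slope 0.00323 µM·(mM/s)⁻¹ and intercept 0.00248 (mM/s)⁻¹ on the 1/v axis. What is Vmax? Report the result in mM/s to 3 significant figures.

The y-intercept of a Lineweaver–Burk plot equals 1/Vmax, so Vmax = 1/0.00248 = 403 mM/s.

403 mM/s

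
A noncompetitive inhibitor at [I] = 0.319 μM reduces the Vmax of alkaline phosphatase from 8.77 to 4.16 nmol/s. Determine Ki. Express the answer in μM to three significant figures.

Noncompetitive: Vmax,app = Vmax/α with α = 1 + [I]/Ki.
α = Vmax/Vmax,app = 8.77/4.16 = 2.108.
Since α = 1 + [I]/Ki, [I]/Ki = 2.108 − 1 = 1.108 and Ki = 0.319/1.108 = 0.288 μM.

0.288 μM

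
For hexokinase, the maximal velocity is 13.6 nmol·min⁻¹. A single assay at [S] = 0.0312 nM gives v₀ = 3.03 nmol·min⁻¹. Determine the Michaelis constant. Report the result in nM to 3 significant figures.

From v = Vmax[S]/(Km+[S]), Km = [S](Vmax − v)/v.
Km = 0.0312 × (13.6 − 3.03) / 3.03 = 0.3298/3.03 = 0.109 nM.

0.109 nM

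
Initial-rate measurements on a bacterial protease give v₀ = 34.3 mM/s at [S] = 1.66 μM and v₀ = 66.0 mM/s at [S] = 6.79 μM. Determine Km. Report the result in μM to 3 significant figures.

2.90 μM

In reciprocal form, 1/v = (Km/Vmax)·(1/[S]) + 1/Vmax. The two points give (1/[S], 1/v) = (0.6024, 0.02915) and (0.1473, 0.01515).
Slope = (0.02915 − 0.01515)/(0.6024 − 0.1473) = 0.03077; intercept = 0.02915 − 0.03077×0.6024 = 0.01062.
Vmax = 1/intercept = 94.2 mM/s; Km = slope × Vmax = 0.03077 × 94.2 = 2.90 μM.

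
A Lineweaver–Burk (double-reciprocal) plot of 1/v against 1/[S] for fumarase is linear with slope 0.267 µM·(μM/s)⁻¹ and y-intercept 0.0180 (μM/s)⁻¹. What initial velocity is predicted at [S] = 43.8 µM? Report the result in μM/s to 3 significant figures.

The y-intercept is 1/Vmax, so Vmax = 1/0.0180 = 55.6 μM/s.
The slope is Km/Vmax, so Km = 0.267 × 55.6 = 14.8 µM.
Then v = 55.6 × 43.8/(14.8 + 43.8) = 41.5 μM/s.

41.5 μM/s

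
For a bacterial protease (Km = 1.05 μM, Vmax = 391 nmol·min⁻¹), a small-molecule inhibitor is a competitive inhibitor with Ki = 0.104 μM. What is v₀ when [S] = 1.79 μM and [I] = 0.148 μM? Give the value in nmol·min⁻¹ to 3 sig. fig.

161 nmol·min⁻¹

α = 1 + [I]/Ki = 1 + 0.148/0.104 = 2.423.
For a competitive inhibitor, Vmax is unchanged and the apparent Km becomes α·Km: Km,app = 2.54 μM, Vmax,app = 391 nmol·min⁻¹.
v = Vmax,app·[S]/(Km,app + [S]) = 391 × 1.79/(2.54 + 1.79) = 161 nmol·min⁻¹.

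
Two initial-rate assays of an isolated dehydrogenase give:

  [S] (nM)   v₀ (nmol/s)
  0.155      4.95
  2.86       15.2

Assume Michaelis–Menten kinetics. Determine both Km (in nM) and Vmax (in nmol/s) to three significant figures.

From v = Vmax[S]/(Km+[S]), each point gives Vmax = v(Km+[S])/[S].
Equating: 4.95(Km+0.155)/0.155 = 15.2(Km+2.86)/2.86.
31.94·Km + 4.95 = 5.315·Km + 15.2, so (31.94 − 5.315)·Km = 15.2 − 4.95.
Km = 10.25/26.62 = 0.385 nM; then Vmax = 4.95(0.385+0.155)/0.155 = 17.2 nmol/s.

Km = 0.385 nM; Vmax = 17.2 nmol/s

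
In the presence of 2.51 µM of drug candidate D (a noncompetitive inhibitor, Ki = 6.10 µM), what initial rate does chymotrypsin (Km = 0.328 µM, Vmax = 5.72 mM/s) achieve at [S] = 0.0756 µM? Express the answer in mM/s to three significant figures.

0.759 mM/s

α = 1 + [I]/Ki = 1 + 2.51/6.10 = 1.411.
For a noncompetitive inhibitor, Vmax is reduced to Vmax/α while Km is unchanged: Km,app = 0.328 µM, Vmax,app = 4.05 mM/s.
v = Vmax,app·[S]/(Km,app + [S]) = 4.05 × 0.0756/(0.328 + 0.0756) = 0.759 mM/s.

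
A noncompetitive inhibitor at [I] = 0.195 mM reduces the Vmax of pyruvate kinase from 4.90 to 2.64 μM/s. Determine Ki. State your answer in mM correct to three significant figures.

0.228 mM

Noncompetitive: Vmax,app = Vmax/α with α = 1 + [I]/Ki.
α = Vmax/Vmax,app = 4.90/2.64 = 1.856.
Since α = 1 + [I]/Ki, [I]/Ki = 1.856 − 1 = 0.8561 and Ki = 0.195/0.8561 = 0.228 mM.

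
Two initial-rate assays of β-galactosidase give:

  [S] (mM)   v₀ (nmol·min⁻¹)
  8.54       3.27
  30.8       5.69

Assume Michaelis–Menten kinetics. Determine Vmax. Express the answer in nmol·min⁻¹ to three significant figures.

In reciprocal form, 1/v = (Km/Vmax)·(1/[S]) + 1/Vmax. The two points give (1/[S], 1/v) = (0.1171, 0.3058) and (0.03247, 0.1757).
Slope = (0.3058 − 0.1757)/(0.1171 − 0.03247) = 1.537; intercept = 0.3058 − 1.537×0.1171 = 0.1258.
Vmax = 1/intercept = 7.95 nmol·min⁻¹; Km = slope × Vmax = 1.537 × 7.95 = 12.2 mM.

7.95 nmol·min⁻¹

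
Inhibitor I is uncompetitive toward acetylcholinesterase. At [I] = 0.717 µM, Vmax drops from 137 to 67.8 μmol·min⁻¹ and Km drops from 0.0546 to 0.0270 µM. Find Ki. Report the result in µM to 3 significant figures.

0.702 µM

Uncompetitive: Vmax,app = Vmax/α (and Km,app = Km/α) with α = 1 + [I]/Ki.
α = Vmax/Vmax,app = 137/67.8 = 2.021.
Ki = [I]/(α − 1) = 0.717/1.021 = 0.702 µM.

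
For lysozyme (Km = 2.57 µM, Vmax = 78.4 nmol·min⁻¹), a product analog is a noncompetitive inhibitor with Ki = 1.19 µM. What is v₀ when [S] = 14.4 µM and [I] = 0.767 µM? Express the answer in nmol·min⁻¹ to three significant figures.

α = 1 + [I]/Ki = 1 + 0.767/1.19 = 1.645.
For a noncompetitive inhibitor, Vmax is reduced to Vmax/α while Km is unchanged: Km,app = 2.57 µM, Vmax,app = 47.7 nmol·min⁻¹.
v = Vmax,app·[S]/(Km,app + [S]) = 47.7 × 14.4/(2.57 + 14.4) = 40.5 nmol·min⁻¹.

40.5 nmol·min⁻¹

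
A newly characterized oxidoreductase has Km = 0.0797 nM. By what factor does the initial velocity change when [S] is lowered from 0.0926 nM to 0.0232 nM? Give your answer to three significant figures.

0.420

The fractional saturations are [S]/(Km+[S]) = 0.0926/0.1723 = 0.5374 and 0.0232/0.1029 = 0.2255.
v₂/v₁ is just their ratio: 0.2255/0.5374 = 0.420.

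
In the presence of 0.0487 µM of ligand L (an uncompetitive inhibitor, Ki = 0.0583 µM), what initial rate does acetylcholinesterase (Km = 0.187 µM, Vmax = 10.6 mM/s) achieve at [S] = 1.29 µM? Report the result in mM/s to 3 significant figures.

5.35 mM/s

α = 1 + [I]/Ki = 1 + 0.0487/0.0583 = 1.835.
For an uncompetitive inhibitor, both parameters are divided by α, giving Vmax/α and Km/α: Km,app = 0.102 µM, Vmax,app = 5.78 mM/s.
v = Vmax,app·[S]/(Km,app + [S]) = 5.78 × 1.29/(0.102 + 1.29) = 5.35 mM/s.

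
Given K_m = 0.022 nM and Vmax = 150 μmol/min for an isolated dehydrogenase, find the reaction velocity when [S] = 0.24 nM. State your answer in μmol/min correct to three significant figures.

137 μmol/min

[S]/(Km+[S]) = 0.24/0.2620 = 0.9160, the fractional saturation.
v = 0.9160 × Vmax = 0.9160 × 150 = 137 μmol/min.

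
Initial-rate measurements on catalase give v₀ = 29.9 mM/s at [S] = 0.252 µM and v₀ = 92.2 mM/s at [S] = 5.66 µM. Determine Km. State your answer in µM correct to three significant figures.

From v = Vmax[S]/(Km+[S]), each point gives Vmax = v(Km+[S])/[S].
Equating: 29.9(Km+0.252)/0.252 = 92.2(Km+5.66)/5.66.
118.7·Km + 29.9 = 16.29·Km + 92.2, so (118.7 − 16.29)·Km = 92.2 − 29.9.
Km = 62.30/102.4 = 0.609 µM; then Vmax = 29.9(0.609+0.252)/0.252 = 102 mM/s.

0.609 µM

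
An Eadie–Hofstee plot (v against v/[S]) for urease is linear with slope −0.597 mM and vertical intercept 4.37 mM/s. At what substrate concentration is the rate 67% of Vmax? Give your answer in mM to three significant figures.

The Eadie–Hofstee slope gives Km = 0.597 mM (slope = −Km).
v/Vmax = [S]/(Km+[S]) = 0.67 ⇒ [S] = Km·0.67/(1−0.67) = 0.597 × 2.030 = 1.21 mM.

1.21 mM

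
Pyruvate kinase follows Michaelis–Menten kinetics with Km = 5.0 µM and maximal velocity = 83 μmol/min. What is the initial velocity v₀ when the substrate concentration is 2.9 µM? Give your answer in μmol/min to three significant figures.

[S]/(Km+[S]) = 2.9/7.900 = 0.3671, the fractional saturation.
v = 0.3671 × Vmax = 0.3671 × 83 = 30.5 μmol/min.

30.5 μmol/min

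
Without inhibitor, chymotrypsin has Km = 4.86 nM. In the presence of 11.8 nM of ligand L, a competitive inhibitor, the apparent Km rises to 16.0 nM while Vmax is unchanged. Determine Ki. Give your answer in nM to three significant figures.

5.15 nM

Competitive: Km,app = α·Km with α = 1 + [I]/Ki.
α = Km,app/Km = 16.0/4.86 = 3.292.
Ki = [I]/(α − 1) = 11.8/2.292 = 5.15 nM.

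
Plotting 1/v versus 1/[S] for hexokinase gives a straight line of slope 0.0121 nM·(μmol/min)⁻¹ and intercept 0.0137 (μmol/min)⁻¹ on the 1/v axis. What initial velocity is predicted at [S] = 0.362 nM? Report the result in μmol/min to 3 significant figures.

21.2 μmol/min

The y-intercept is 1/Vmax, so Vmax = 1/0.0137 = 73.0 μmol/min.
The slope is Km/Vmax, so Km = 0.0121 × 73.0 = 0.883 nM.
Then v = 73.0 × 0.362/(0.883 + 0.362) = 21.2 μmol/min.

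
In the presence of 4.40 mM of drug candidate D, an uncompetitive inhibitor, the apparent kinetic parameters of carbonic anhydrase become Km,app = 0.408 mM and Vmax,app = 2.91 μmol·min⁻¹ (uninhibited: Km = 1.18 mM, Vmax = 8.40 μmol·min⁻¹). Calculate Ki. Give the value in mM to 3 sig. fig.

2.33 mM

Uncompetitive: Vmax,app = Vmax/α (and Km,app = Km/α) with α = 1 + [I]/Ki.
α = Vmax/Vmax,app = 8.40/2.91 = 2.887.
Ki = [I]/(α − 1) = 4.40/1.887 = 2.33 mM.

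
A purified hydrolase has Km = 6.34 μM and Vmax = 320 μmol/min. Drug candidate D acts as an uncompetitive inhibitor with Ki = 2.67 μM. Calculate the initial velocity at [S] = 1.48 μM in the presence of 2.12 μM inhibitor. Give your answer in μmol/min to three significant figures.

52.7 μmol/min

α = 1 + [I]/Ki = 1 + 2.12/2.67 = 1.794.
For an uncompetitive inhibitor, both parameters are divided by α, giving Vmax/α and Km/α: Km,app = 3.53 μM, Vmax,app = 178 μmol/min.
v = Vmax,app·[S]/(Km,app + [S]) = 178 × 1.48/(3.53 + 1.48) = 52.7 μmol/min.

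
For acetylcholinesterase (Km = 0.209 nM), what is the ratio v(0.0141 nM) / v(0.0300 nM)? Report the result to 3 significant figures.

The fractional saturations are [S]/(Km+[S]) = 0.0300/0.2390 = 0.1255 and 0.0141/0.2231 = 0.06320.
v₂/v₁ is just their ratio: 0.06320/0.1255 = 0.503.

0.503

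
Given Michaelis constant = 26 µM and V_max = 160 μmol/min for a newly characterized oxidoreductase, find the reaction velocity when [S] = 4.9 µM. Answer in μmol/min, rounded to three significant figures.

v = Vmax·[S]/(Km + [S]) = 160 × 4.9 / (26 + 4.9)
  = 784.0 / 30.90 = 25.4 μmol/min.

25.4 μmol/min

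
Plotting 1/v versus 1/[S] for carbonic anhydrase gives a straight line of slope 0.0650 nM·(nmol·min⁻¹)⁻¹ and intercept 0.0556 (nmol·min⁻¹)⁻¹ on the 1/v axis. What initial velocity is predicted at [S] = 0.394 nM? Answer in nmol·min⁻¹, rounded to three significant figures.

4.53 nmol·min⁻¹

The y-intercept is 1/Vmax, so Vmax = 1/0.0556 = 18.0 nmol·min⁻¹.
The slope is Km/Vmax, so Km = 0.0650 × 18.0 = 1.17 nM.
Then v = 18.0 × 0.394/(1.17 + 0.394) = 4.53 nmol·min⁻¹.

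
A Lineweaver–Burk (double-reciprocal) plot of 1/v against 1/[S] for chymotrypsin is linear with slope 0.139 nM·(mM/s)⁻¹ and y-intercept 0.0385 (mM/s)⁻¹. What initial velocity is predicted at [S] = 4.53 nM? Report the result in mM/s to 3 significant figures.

The y-intercept is 1/Vmax, so Vmax = 1/0.0385 = 26.0 mM/s.
The slope is Km/Vmax, so Km = 0.139 × 26.0 = 3.61 nM.
Then v = 26.0 × 4.53/(3.61 + 4.53) = 14.5 mM/s.

14.5 mM/s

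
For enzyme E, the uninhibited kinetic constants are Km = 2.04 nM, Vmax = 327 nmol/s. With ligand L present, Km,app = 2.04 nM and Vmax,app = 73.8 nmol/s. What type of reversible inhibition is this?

noncompetitive

Vmax decreases (327 → 73.8 nmol/s) while Km is unchanged — pure noncompetitive inhibition.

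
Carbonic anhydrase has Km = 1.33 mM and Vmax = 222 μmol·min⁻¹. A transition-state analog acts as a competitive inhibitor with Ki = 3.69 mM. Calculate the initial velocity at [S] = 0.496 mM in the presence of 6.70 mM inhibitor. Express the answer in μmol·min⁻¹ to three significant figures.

With α = 1 + [I]/Ki = 1 + 6.70/3.69 = 2.816, the competitive rate law is v = Vmax[S] / (αKm + [S]).
v = 222×0.496 / (2.816×1.33 + 0.496) = 110.1/4.241 = 26.0 μmol·min⁻¹.

26.0 μmol·min⁻¹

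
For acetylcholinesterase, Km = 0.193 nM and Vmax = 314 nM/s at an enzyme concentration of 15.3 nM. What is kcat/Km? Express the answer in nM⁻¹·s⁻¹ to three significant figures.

106 nM⁻¹·s⁻¹

kcat = Vmax/[E]total = 314/15.3 = 20.5 s⁻¹.
kcat/Km = 20.5/0.193 = 106 nM⁻¹·s⁻¹.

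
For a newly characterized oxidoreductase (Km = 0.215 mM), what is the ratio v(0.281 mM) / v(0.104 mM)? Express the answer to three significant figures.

1.74

Since Vmax cancels, v₂/v₁ = [S]₂(Km+[S]₁) / [S]₁(Km+[S]₂).
= 0.281×(0.215+0.104) / (0.104×(0.215+0.281)) = 0.08964/0.05158 = 1.74.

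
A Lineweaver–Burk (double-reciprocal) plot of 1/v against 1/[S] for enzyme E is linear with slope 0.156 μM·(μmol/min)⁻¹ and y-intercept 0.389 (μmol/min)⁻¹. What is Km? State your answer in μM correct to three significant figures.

y-intercept = 1/Vmax ⇒ Vmax = 2.57 μmol/min; slope = Km/Vmax ⇒ Km = slope × Vmax.
Km = 0.156 × 2.57 = 0.401 μM.

0.401 μM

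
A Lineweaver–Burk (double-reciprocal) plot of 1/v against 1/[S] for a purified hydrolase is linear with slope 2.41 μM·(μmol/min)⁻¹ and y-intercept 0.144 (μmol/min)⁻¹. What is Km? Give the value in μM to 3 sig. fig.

y-intercept = 1/Vmax ⇒ Vmax = 6.94 μmol/min; slope = Km/Vmax ⇒ Km = slope × Vmax.
Km = 2.41 × 6.94 = 16.7 μM.

16.7 μM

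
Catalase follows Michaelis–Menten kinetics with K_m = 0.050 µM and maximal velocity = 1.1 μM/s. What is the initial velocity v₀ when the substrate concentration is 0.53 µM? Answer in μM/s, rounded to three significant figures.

1.01 μM/s

[S]/(Km+[S]) = 0.53/0.5800 = 0.9138, the fractional saturation.
v = 0.9138 × Vmax = 0.9138 × 1.1 = 1.01 μM/s.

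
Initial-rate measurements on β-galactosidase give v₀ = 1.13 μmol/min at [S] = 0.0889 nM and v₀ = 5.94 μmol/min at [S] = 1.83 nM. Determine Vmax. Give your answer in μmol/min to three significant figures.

7.59 μmol/min

From v = Vmax[S]/(Km+[S]), each point gives Vmax = v(Km+[S])/[S].
Equating: 1.13(Km+0.0889)/0.0889 = 5.94(Km+1.83)/1.83.
12.71·Km + 1.13 = 3.246·Km + 5.94, so (12.71 − 3.246)·Km = 5.94 − 1.13.
Km = 4.810/9.465 = 0.508 nM; then Vmax = 1.13(0.508+0.0889)/0.0889 = 7.59 μmol/min.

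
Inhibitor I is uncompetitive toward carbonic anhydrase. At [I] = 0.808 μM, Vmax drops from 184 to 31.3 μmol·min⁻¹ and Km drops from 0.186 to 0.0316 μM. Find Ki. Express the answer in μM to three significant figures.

Uncompetitive: Vmax,app = Vmax/α (and Km,app = Km/α) with α = 1 + [I]/Ki.
α = Vmax/Vmax,app = 184/31.3 = 5.879.
Ki = [I]/(α − 1) = 0.808/4.879 = 0.166 μM.

0.166 μM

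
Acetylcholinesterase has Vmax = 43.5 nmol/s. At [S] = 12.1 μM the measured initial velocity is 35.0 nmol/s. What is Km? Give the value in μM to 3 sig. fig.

2.94 μM

v/Vmax = 35.0/43.5 = 0.8046 = [S]/(Km+[S]).
So Km + [S] = [S]/0.8046 = 15.04 μM, giving Km = 15.04 − 12.1 = 2.94 μM.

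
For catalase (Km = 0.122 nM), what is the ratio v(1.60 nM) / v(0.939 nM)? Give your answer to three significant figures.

Since Vmax cancels, v₂/v₁ = [S]₂(Km+[S]₁) / [S]₁(Km+[S]₂).
= 1.60×(0.122+0.939) / (0.939×(0.122+1.60)) = 1.698/1.617 = 1.05.

1.05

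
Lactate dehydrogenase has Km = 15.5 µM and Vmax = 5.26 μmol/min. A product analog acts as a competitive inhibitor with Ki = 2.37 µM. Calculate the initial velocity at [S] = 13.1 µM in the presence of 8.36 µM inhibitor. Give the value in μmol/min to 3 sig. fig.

With α = 1 + [I]/Ki = 1 + 8.36/2.37 = 4.527, the competitive rate law is v = Vmax[S] / (αKm + [S]).
v = 5.26×13.1 / (4.527×15.5 + 13.1) = 68.91/83.28 = 0.827 μmol/min.

0.827 μmol/min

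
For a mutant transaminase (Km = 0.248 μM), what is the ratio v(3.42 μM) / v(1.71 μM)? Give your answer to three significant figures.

The fractional saturations are [S]/(Km+[S]) = 1.71/1.958 = 0.8733 and 3.42/3.668 = 0.9324.
v₂/v₁ is just their ratio: 0.9324/0.8733 = 1.07.

1.07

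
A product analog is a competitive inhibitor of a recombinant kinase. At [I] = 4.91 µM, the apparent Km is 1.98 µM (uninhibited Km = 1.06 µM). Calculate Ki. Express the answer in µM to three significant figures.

Competitive: Km,app = α·Km with α = 1 + [I]/Ki.
α = Km,app/Km = 1.98/1.06 = 1.868.
Ki = [I]/(α − 1) = 4.91/0.8679 = 5.66 µM.

5.66 µM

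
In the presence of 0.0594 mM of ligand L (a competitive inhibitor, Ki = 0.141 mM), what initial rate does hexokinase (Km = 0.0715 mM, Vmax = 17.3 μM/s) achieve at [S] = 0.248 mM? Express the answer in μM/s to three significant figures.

α = 1 + [I]/Ki = 1 + 0.0594/0.141 = 1.421.
For a competitive inhibitor, Vmax is unchanged and the apparent Km becomes α·Km: Km,app = 0.102 mM, Vmax,app = 17.3 μM/s.
v = Vmax,app·[S]/(Km,app + [S]) = 17.3 × 0.248/(0.102 + 0.248) = 12.3 μM/s.

12.3 μM/s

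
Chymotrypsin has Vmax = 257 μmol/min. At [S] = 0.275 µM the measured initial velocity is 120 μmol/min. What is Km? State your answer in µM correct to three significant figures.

From v = Vmax[S]/(Km+[S]), Km = [S](Vmax − v)/v.
Km = 0.275 × (257 − 120) / 120 = 37.68/120 = 0.314 µM.

0.314 µM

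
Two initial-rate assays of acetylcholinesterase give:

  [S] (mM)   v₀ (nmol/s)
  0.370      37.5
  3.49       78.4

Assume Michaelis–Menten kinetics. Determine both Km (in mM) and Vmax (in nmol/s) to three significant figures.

Km = 0.518 mM; Vmax = 90.0 nmol/s

In reciprocal form, 1/v = (Km/Vmax)·(1/[S]) + 1/Vmax. The two points give (1/[S], 1/v) = (2.703, 0.02667) and (0.2865, 0.01276).
Slope = (0.02667 − 0.01276)/(2.703 − 0.2865) = 0.005758; intercept = 0.02667 − 0.005758×2.703 = 0.01111.
Vmax = 1/intercept = 90.0 nmol/s; Km = slope × Vmax = 0.005758 × 90.0 = 0.518 mM.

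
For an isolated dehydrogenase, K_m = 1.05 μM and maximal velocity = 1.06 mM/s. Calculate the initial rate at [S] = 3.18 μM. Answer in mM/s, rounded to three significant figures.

0.797 mM/s

[S]/(Km+[S]) = 3.18/4.230 = 0.7518, the fractional saturation.
v = 0.7518 × Vmax = 0.7518 × 1.06 = 0.797 mM/s.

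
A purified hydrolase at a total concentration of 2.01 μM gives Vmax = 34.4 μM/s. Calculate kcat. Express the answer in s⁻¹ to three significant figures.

17.1 s⁻¹

kcat = Vmax/[E]total = 34.4 μM/s / 2.01 μM = 17.1 s⁻¹.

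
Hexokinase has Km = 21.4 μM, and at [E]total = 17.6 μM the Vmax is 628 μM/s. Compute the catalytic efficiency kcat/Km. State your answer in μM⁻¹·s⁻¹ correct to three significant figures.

1.67 μM⁻¹·s⁻¹

kcat = Vmax/[E]total = 628/17.6 = 35.7 s⁻¹.
kcat/Km = 35.7/21.4 = 1.67 μM⁻¹·s⁻¹.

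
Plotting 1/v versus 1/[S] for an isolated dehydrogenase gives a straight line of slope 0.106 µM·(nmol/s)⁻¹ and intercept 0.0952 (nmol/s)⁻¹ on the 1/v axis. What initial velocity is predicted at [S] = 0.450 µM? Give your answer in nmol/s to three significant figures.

The y-intercept is 1/Vmax, so Vmax = 1/0.0952 = 10.5 nmol/s.
The slope is Km/Vmax, so Km = 0.106 × 10.5 = 1.11 µM.
Then v = 10.5 × 0.450/(1.11 + 0.450) = 3.02 nmol/s.

3.02 nmol/s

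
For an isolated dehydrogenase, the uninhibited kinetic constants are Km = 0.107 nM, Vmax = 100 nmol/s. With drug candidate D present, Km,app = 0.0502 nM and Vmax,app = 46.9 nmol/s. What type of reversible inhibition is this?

uncompetitive

Both Km and Vmax decrease by the same factor (~2.13-fold) — characteristic of uncompetitive inhibition.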